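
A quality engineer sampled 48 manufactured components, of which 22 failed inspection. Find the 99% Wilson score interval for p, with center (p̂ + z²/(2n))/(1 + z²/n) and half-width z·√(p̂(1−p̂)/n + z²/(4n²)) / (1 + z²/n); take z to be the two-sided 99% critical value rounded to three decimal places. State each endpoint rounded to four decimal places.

(0.2897, 0.6371)

Here p̂ = 22/48 = 0.45833 and z = 2.576 (z² = 6.635776).
Denominator 1 + z²/n = 1 + 6.635776/48 = 1.138245.
Adjusted center: (0.45833 + z²/(2n))/1.138245 = 0.46339.
Radicand: p̂(1−p̂)/n + z²/(4n²) = 0.005172164 + 0.000720028 = 0.005892192.
Half-width = z·√(radicand)/denom = 2.576·0.076761/1.138245 = 0.17372.
So the interval runs from 0.2897 to 0.6371.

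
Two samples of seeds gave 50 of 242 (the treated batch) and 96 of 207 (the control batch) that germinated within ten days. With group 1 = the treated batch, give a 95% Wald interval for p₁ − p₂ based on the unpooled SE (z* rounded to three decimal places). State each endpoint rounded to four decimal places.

p̂₁ = 50/242 = 0.20661, p̂₂ = 96/207 = 0.46377; p̂₁ − p̂₂ = -0.25716.
SE = √(0.000677369 + 0.001201388) = √0.001878757 = 0.043345.
z* = 1.960 at the 95% level. Margin = 1.960·0.043345 = 0.08496.
So the interval runs from -0.3421 to -0.1722.

(-0.3421, -0.1722)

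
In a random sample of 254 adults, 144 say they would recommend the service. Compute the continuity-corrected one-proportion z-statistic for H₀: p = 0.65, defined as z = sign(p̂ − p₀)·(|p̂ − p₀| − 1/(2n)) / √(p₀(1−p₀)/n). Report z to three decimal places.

p̂ = 144/254 = 0.56693. p̂ − p₀ = -0.083071.
1/(2n) = 0.001969.
Corrected numerator: |-0.083071| − 0.001969 = 0.081102.
SE₀ = √(0.65·0.35/254) = 0.029928.
z = −0.081102/0.029928 = -2.710.

z = -2.710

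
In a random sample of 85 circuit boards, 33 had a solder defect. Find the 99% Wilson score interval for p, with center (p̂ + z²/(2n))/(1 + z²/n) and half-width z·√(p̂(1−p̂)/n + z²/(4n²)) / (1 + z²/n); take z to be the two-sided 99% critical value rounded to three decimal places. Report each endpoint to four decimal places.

p̂ = 33/85 = 0.38824; z = 2.576, so z² = 6.635776.
Denominator 1 + z²/n = 1 + 6.635776/85 = 1.078068.
Adjusted center: (0.38824 + z²/(2n))/1.078068 = 0.39633.
Radicand: p̂(1−p̂)/n + z²/(4n²) = 0.002794219 + 0.000229612 = 0.003023831.
Half-width = 2.576·√0.003023831/1.078068 = 0.13139.
CI: 0.39633 ± 0.13139 = (0.2649, 0.5277).

(0.2649, 0.5277)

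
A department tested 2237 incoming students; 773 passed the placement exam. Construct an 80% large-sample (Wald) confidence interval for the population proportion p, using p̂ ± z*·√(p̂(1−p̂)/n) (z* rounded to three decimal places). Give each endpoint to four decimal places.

(0.3327, 0.3584)

With x = 773 successes in n = 2237, p̂ = 0.34555.
SE(p̂) = √(0.34555·0.65445/2237) = 0.010055.
The 80% critical value is z* = 1.282.
Margin = 1.282·0.010055 = 0.01289.
Interval: 0.34555 ± 0.01289 → (0.3327, 0.3584).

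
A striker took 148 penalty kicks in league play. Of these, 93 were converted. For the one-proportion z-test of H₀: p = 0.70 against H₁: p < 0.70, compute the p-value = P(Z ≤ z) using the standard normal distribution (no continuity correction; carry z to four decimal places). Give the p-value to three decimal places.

p-value = 0.029

With x = 93 successes in n = 148, p̂ = 0.62838.
Null standard error: √(0.70·0.30/148) = √0.001418919 = 0.037669.
z = (p̂ − p₀)/SE = (93/148 − 0.70)/0.037669 ≈ -1.9014.
p-value = P(Z ≤ z) with z = -1.9014 → 0.029.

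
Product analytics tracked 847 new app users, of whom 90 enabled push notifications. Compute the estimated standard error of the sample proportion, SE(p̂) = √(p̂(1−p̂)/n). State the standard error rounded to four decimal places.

SE = 0.0106

p̂ = 90/847 = 0.10626.
p̂(1−p̂) = 0.094969.
SE = √(0.094969/847) = √0.000112124 = 0.0106.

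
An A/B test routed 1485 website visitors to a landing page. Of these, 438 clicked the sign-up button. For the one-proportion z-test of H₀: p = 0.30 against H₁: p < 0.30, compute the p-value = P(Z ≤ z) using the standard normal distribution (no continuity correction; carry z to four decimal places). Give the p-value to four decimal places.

p-value = 0.3355

Sample proportion p̂ = 438/1485 = 0.29495.
Null standard error: √(0.30·0.70/1485) = √0.000141414 = 0.011892.
Test statistic (full precision, shown to 4 dp): z = (438/1485 − 0.30)/SE₀ ≈ -0.4247.
From the standard normal, P(Z ≤ z) = 0.3355.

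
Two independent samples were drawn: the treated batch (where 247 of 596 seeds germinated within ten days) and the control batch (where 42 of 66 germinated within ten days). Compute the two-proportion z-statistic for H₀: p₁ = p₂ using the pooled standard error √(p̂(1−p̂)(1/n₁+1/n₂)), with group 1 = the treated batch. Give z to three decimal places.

z = -3.449

Sample proportions: p̂₁ = 247/596 = 0.41443 and p̂₂ = 42/66 = 0.63636.
Pooling: p̂ = 289/662 = 0.43656.
Pooled SE = √[0.2459748·0.01682937] ≈ 0.064340.
z = (p̂₁ − p̂₂)/SE = (0.41443 − 0.63636)/0.064340 = -0.22193/0.064340 = -3.449.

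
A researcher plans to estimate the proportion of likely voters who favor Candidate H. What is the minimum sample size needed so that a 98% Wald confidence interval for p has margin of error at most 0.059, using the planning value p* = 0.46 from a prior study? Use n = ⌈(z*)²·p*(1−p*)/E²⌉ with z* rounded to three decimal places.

n = 387

The 98% critical value is z* = 2.326.
p*(1−p*) = 0.2484.
Required n before rounding: 5.410276 × 0.2484 / 0.059² = 386.071.
Rounding up, n = 387.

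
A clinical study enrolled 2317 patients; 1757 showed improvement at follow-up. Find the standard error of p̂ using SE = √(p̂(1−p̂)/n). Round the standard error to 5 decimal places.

The sample proportion is 1757/2317 = 0.75831.
p̂(1−p̂) = 0.183276.
SE = √(0.183276/2317) = √0.000079101 = 0.00889.

SE = 0.00889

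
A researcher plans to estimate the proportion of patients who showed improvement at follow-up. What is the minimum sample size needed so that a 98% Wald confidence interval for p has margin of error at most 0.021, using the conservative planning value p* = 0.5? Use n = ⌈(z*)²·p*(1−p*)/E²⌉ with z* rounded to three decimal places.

n = 3068

z* = 2.326 at the 98% level.
p*(1−p*) = 0.2500.
(z*)²·p*(1−p*)/E² = 5.410276·0.2500/0.000441 = 3067.050.
Rounding up, n = 3068.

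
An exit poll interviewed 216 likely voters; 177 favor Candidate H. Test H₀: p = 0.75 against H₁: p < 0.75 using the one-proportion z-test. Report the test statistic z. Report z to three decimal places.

z = 2.357

Sample proportion p̂ = 177/216 = 0.81944.
Under H₀, SE = √(p₀(1−p₀)/n) = √(0.75·0.25/216) = √0.000868056 = 0.029463.
z = (0.81944 − 0.75)/0.029463 = 0.06944/0.029463 = 2.357.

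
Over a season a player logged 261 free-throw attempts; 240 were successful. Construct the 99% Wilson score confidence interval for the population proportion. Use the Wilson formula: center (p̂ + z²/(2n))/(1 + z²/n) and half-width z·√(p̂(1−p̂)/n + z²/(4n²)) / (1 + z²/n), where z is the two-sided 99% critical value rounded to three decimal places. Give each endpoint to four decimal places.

p̂ = 240/261 = 0.91954; z = 2.576, so z² = 6.635776.
Denominator 1 + z²/n = 1 + 6.635776/261 = 1.025424.
Center = (0.91954 + 0.012712)/1.025424 = 0.90914.
Radicand: p̂(1−p̂)/n + z²/(4n²) = 0.000283471 + 0.000024353 = 0.000307824.
Half-width = 2.576·√0.000307824/1.025424 = 0.04408.
CI: 0.90914 ± 0.04408 = (0.8651, 0.9532).

(0.8651, 0.9532)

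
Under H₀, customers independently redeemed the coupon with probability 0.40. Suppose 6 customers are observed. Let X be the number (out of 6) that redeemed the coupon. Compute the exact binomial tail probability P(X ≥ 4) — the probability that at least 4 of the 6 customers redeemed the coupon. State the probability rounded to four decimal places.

P = 0.1792

X ~ Binomial(n=6, p=0.40).
P(X ≥ 4) = C(6,4)·0.40^4·0.60^2 + C(6,5)·0.40^5·0.60^1 + C(6,6)·0.40^6·0.60^0.
= 0.138240 + 0.036864 + 0.004096 = 0.1792.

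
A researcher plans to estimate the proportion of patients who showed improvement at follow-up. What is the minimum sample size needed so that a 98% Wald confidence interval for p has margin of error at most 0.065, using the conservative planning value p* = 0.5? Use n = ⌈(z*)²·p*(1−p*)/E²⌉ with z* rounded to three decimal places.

The 98% critical value is z* = 2.326.
p*(1−p*) = 0.50·0.50 = 0.2500.
(z*)²·p*(1−p*)/E² = 5.410276·0.2500/0.004225 = 320.135.
⌈320.135⌉ = 321.

n = 321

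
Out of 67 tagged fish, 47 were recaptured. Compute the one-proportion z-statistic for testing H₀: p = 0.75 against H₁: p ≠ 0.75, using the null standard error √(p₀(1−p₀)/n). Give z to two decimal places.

z = -0.92

The sample proportion is 47/67 = 0.70149.
SE₀ = √(0.75·0.25/67) = 0.052901.
z = (0.70149 − 0.75)/0.052901 = -0.04851/0.052901 = -0.92.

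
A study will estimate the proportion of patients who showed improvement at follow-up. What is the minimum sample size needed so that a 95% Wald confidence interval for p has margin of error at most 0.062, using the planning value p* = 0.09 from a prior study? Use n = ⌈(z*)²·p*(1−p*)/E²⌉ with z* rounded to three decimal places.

n = 82

The 95% critical value is z* = 1.960.
p*(1−p*) = 0.09·0.91 = 0.0819.
Required n before rounding: 3.841600 × 0.0819 / 0.062² = 81.849.
⌈81.849⌉ = 82.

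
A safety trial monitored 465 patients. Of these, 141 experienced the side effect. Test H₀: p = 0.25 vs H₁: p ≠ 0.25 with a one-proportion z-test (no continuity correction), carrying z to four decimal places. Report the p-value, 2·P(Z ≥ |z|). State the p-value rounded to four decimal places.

Sample proportion p̂ = 141/465 = 0.30323.
Null standard error: √(0.25·0.75/465) = √0.000403226 = 0.020080.
Test statistic (full precision, shown to 4 dp): z = (141/465 − 0.25)/SE₀ ≈ 2.6506.
p-value = 2·P(Z ≥ |z|) with z = 2.6506 → 0.0080.

p-value = 0.0080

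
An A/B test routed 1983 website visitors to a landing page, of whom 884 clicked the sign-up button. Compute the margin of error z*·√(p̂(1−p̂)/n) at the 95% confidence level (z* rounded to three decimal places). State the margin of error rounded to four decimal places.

ME = 0.0219

p̂ = 884/1983 = 0.44579.
Standard error of p̂: √(0.247061/1983) = √0.000124590 = 0.011162.
z* = 1.960 at the 95% level.
Margin of error = z*·SE = 1.960 × 0.011162 = 0.0219.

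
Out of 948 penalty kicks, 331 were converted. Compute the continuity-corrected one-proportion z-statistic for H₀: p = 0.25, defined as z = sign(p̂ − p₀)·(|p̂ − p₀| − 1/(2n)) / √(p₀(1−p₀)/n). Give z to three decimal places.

z = 7.013

Sample proportion p̂ = 331/948 = 0.34916. p̂ − p₀ = 0.099156.
Continuity correction 1/(2n) = 1/1896 = 0.000527.
Corrected numerator: |0.099156| − 0.000527 = 0.098629.
Null standard error: √(0.25·0.75/948) = √0.000197785 = 0.014064.
z = +0.098629/0.014064 = 7.013.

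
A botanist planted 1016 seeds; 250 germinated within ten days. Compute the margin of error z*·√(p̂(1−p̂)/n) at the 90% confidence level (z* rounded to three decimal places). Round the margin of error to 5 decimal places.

The sample proportion is 250/1016 = 0.24606.
SE = √(p̂(1−p̂)/n) = √(0.185516/1016) = 0.013513.
z* = 1.645 at the 90% level.
Margin of error = z*·SE = 1.645 × 0.013513 = 0.02223.

ME = 0.02223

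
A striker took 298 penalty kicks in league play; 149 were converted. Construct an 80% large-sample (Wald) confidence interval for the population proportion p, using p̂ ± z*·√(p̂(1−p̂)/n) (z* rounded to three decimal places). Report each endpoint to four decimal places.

(0.4629, 0.5371)

Sample proportion p̂ = 149/298 = 0.50000.
SE(p̂) = √(0.50000·0.50000/298) = 0.028964.
z* = 1.282 at the 80% level.
Margin of error: 1.282 × 0.028964 = 0.03713.
So the interval runs from 0.4629 to 0.5371.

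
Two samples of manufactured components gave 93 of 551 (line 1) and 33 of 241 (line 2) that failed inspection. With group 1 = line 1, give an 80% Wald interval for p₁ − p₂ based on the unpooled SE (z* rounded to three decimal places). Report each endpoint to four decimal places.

p̂₁ = 0.16878, p̂₂ = 0.13693, so the observed difference is 0.03185.
Unpooled SE = √(p̂₁(1−p̂₁)/n₁ + p̂₂(1−p̂₂)/n₂) = √(0.000254621 + 0.000490373) = 0.027295.
z* = 1.282 at the 80% level. Margin of error = 0.03499.
Interval: 0.03185 ± 0.03499 → (-0.0031, 0.0668).

(-0.0031, 0.0668)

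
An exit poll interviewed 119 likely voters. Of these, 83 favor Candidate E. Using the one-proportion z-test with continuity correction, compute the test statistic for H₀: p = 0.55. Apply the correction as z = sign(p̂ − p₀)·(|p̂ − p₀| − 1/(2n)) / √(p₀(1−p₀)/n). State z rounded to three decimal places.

z = 3.142

The sample proportion is 83/119 = 0.69748. p̂ − p₀ = 0.147479.
Continuity correction 1/(2n) = 1/238 = 0.004202.
Corrected numerator: |0.147479| − 0.004202 = 0.143277.
Null standard error: √(0.55·0.45/119) = √0.002079832 = 0.045605.
z = (+)0.143277/0.045605 = 3.142.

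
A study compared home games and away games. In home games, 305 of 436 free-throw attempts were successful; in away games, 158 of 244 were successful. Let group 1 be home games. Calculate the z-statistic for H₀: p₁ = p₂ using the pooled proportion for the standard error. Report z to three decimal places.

z = 1.395

Sample proportions: p̂₁ = 305/436 = 0.69954 and p̂₂ = 158/244 = 0.64754.
Pooled p̂ = (305+158)/(436+244) = 463/680 = 0.68088.
Pooled SE = √[0.2172816·0.00639194] ≈ 0.037267.
z = 0.05200/0.037267 = 1.395.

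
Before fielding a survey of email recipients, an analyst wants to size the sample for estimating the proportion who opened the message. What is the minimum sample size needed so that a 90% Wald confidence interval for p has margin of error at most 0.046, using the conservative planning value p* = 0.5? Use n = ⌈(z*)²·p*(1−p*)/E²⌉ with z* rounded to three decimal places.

n = 320

The 90% critical value is z* = 1.645.
p*(1−p*) = 0.2500.
Required n before rounding: 2.706025 × 0.2500 / 0.046² = 319.710.
⌈319.710⌉ = 320.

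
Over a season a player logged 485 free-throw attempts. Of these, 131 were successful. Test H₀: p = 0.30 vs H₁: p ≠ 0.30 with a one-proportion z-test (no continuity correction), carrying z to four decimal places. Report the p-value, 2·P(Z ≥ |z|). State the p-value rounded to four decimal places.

The sample proportion is 131/485 = 0.27010.
Null standard error: √(0.30·0.70/485) = √0.000432990 = 0.020808.
Test statistic (full precision, shown to 4 dp): z = (131/485 − 0.30)/SE₀ ≈ -1.4368.
From the standard normal, 2·P(Z ≥ |z|) = 0.1508.

p-value = 0.1508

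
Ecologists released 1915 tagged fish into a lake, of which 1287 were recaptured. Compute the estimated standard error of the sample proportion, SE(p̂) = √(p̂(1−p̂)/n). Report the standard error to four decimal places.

SE = 0.0107

Sample proportion p̂ = 1287/1915 = 0.67206.
p̂(1−p̂) = 0.220395.
Dividing by n and taking the root: √0.000115089 = 0.0107.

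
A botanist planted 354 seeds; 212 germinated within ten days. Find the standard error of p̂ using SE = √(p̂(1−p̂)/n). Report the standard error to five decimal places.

SE = 0.02605

The sample proportion is 212/354 = 0.59887.
p̂(1−p̂) = 0.59887·0.40113 = 0.240225.
Dividing by n and taking the root: √0.000678602 = 0.02605.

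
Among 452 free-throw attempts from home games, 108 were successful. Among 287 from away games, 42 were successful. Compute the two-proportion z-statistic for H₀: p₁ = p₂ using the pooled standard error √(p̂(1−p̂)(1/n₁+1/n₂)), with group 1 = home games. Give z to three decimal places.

z = 3.050

Sample proportions: p̂₁ = 108/452 = 0.23894 and p̂₂ = 42/287 = 0.14634.
Pooled p̂ = (108+42)/(452+287) = 150/739 = 0.20298.
Pooled SE = √[0.1617773·0.00569671] ≈ 0.030358.
z = 0.09260/0.030358 = 3.050.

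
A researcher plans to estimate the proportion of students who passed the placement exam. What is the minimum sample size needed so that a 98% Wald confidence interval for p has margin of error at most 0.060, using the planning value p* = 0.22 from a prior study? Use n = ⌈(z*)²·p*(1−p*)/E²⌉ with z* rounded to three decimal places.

n = 258

For 98% confidence, z* = 2.326.
p*(1−p*) = 0.1716.
(z*)²·p*(1−p*)/E² = 5.410276·0.1716/0.003600 = 257.890.
⌈257.890⌉ = 258.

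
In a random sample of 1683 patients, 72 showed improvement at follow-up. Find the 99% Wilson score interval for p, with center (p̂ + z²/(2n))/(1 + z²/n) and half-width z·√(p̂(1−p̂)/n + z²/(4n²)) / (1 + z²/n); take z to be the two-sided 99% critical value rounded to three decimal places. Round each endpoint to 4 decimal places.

p̂ = 72/1683 = 0.04278; z = 2.576, so z² = 6.635776.
1 + z²/n = 1.003943.
Center = (0.04278 + 0.001971)/1.003943 = 0.04458.
Radicand: p̂(1−p̂)/n + z²/(4n²) = 0.000024332 + 0.000000586 = 0.000024918.
Half-width = 2.576·√0.000024918/1.003943 = 0.01281.
CI: 0.04458 ± 0.01281 = (0.0318, 0.0574).

(0.0318, 0.0574)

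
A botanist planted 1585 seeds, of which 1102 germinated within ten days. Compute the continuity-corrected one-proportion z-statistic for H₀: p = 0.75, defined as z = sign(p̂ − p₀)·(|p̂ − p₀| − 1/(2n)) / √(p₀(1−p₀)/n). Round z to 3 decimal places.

z = -5.003

p̂ = 1102/1585 = 0.69527. p̂ − p₀ = -0.054732.
1/(2n) = 0.000315.
Corrected numerator: |-0.054732| − 0.000315 = 0.054417.
Under H₀, SE = √(p₀(1−p₀)/n) = √(0.75·0.25/1585) = √0.000118297 = 0.010876.
z = (−)0.054417/0.010876 = -5.003.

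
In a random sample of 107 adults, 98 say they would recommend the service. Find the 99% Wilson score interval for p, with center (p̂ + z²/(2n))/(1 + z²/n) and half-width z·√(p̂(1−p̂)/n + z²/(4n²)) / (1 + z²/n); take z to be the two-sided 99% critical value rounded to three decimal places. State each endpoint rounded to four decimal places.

(0.8203, 0.9629)

Here p̂ = 98/107 = 0.91589 and z = 2.576 (z² = 6.635776).
Denominator 1 + z²/n = 1 + 6.635776/107 = 1.062017.
Center = (0.91589 + 0.031008)/1.062017 = 0.89160.
Radicand: p̂(1−p̂)/n + z²/(4n²) = 0.000719975 + 0.000144899 = 0.000864874.
Half-width = 2.576·√0.000864874/1.062017 = 0.07133.
Interval: 0.89160 ± 0.07133 → (0.8203, 0.9629).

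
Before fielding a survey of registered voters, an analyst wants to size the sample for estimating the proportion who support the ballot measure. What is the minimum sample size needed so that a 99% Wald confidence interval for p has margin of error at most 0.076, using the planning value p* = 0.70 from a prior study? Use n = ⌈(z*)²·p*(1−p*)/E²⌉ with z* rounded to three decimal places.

n = 242

The 99% critical value is z* = 2.576.
p*(1−p*) = 0.2100.
Required n before rounding: 6.635776 × 0.2100 / 0.076² = 241.259.
Rounding up, n = 242.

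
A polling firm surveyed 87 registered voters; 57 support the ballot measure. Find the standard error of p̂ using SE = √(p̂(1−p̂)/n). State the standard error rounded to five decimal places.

SE = 0.05096

p̂ = 57/87 = 0.65517.
p̂(1−p̂) = 0.65517·0.34483 = 0.225922.
SE = √(0.225922/87) = √0.002596805 = 0.05096.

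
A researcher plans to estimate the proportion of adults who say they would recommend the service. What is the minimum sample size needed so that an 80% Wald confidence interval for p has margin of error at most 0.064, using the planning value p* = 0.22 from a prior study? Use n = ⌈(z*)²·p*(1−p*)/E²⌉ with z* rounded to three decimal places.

n = 69

For 80% confidence, z* = 1.282.
p*(1−p*) = 0.1716.
(z*)²·p*(1−p*)/E² = 1.643524·0.1716/0.004096 = 68.855.
⌈68.855⌉ = 69.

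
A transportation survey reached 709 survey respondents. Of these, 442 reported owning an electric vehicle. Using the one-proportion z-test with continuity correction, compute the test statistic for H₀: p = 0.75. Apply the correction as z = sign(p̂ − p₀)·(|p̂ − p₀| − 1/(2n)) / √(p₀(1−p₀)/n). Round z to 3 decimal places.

z = -7.741

With x = 442 successes in n = 709, p̂ = 0.62341. p̂ − p₀ = -0.126587.
Continuity correction 1/(2n) = 1/1418 = 0.000705.
Corrected numerator: |-0.126587| − 0.000705 = 0.125882.
SE₀ = √(0.75·0.25/709) = 0.016262.
z = −0.125882/0.016262 = -7.741.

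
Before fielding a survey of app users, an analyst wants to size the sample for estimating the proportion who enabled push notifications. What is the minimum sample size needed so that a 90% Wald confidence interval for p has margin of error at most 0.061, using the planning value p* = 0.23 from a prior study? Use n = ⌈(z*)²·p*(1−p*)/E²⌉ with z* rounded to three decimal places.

For 90% confidence, z* = 1.645.
p*(1−p*) = 0.23·0.77 = 0.1771.
(z*)²·p*(1−p*)/E² = 2.706025·0.1771/0.003721 = 128.793.
⌈128.793⌉ = 129.

n = 129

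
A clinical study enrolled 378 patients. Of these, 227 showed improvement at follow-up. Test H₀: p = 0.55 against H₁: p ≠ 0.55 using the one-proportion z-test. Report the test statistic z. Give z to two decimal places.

Sample proportion p̂ = 227/378 = 0.60053.
Null standard error: √(0.55·0.45/378) = √0.000654762 = 0.025588.
Test statistic: z = 0.05053/0.025588 = 1.97.

z = 1.97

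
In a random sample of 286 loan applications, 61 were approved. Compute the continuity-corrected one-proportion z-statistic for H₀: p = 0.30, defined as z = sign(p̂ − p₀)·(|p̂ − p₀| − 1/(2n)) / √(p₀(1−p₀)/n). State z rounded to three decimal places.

Sample proportion p̂ = 61/286 = 0.21329. p̂ − p₀ = -0.086713.
1/(2n) = 0.001748.
Corrected numerator: |-0.086713| − 0.001748 = 0.084965.
Under H₀, SE = √(p₀(1−p₀)/n) = √(0.30·0.70/286) = √0.000734266 = 0.027097.
z = (−)0.084965/0.027097 = -3.136.

z = -3.136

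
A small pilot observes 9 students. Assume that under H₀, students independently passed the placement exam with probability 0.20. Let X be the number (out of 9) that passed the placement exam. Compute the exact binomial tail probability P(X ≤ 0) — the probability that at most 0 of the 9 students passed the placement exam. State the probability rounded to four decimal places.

X is binomial with n = 9 and p = 0.20.
P(X ≤ 0) = C(9,0)·0.20^0·0.80^9.
= 0.134218 = 0.1342.

P = 0.1342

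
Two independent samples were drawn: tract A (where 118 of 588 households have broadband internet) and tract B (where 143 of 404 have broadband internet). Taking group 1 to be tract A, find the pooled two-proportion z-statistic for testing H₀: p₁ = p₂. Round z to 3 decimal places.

z = -5.387

p̂₁ = 118/588 = 0.20068, p̂₂ = 143/404 = 0.35396.
Pooled p̂ = (118+143)/(588+404) = 261/992 = 0.26310.
SE = √[p̂(1−p̂)(1/n₁+1/n₂)] = √[0.26310·0.73690·(1/588+1/404)] ≈ 0.028454.
z = (p̂₁ − p̂₂)/SE = (0.20068 − 0.35396)/0.028454 = -0.15328/0.028454 = -5.387.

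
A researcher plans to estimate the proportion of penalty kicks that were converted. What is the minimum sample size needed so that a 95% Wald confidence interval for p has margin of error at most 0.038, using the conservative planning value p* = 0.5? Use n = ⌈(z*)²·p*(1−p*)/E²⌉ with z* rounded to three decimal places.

n = 666

The 95% critical value is z* = 1.960.
p*(1−p*) = 0.50·0.50 = 0.2500.
Required n before rounding: 3.841600 × 0.2500 / 0.038² = 665.097.
⌈665.097⌉ = 666.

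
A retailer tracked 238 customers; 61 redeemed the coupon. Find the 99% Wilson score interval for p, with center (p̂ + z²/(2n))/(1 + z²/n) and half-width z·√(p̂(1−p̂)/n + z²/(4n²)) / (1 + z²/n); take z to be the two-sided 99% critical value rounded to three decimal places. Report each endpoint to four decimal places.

(0.1907, 0.3351)

p̂ = 61/238 = 0.25630; z = 2.576, so z² = 6.635776.
1 + z²/n = 1.027881.
Adjusted center: (0.25630 + z²/(2n))/1.027881 = 0.26291.
Radicand: p̂(1−p̂)/n + z²/(4n²) = 0.000800889 + 0.000029287 = 0.000830176.
Half-width = 2.576·√0.000830176/1.027881 = 0.07221.
So the interval runs from 0.1907 to 0.3351.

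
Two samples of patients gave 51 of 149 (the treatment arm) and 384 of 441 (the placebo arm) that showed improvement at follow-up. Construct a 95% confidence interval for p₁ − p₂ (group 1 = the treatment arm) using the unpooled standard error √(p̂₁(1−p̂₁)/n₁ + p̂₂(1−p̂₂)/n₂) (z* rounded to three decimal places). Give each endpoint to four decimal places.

(-0.6108, -0.4461)

p̂₁ = 51/149 = 0.34228, p̂₂ = 384/441 = 0.87075; p̂₁ − p̂₂ = -0.52847.
Unpooled SE = √(p̂₁(1−p̂₁)/n₁ + p̂₂(1−p̂₂)/n₂) = √(0.001510906 + 0.000255206) = 0.042025.
The 95% critical value is z* = 1.960. Margin = 1.960·0.042025 = 0.08237.
So the interval runs from -0.6108 to -0.4461.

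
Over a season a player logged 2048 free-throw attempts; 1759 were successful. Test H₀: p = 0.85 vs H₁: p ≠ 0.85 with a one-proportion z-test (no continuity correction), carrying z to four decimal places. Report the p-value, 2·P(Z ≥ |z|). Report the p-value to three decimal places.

p-value = 0.260

With x = 1759 successes in n = 2048, p̂ = 0.85889.
Null standard error: √(0.85·0.15/2048) = √0.000062256 = 0.007890.
Test statistic (full precision, shown to 4 dp): z = (1759/2048 − 0.85)/SE₀ ≈ 1.1263.
p-value = 2·P(Z ≥ |z|) with z = 1.1263 → 0.260.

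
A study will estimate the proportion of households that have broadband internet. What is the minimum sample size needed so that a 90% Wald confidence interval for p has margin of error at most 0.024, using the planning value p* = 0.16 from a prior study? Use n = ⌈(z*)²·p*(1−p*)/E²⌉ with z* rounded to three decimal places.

n = 632

z* = 1.645 at the 90% level.
p*(1−p*) = 0.16·0.84 = 0.1344.
(z*)²·p*(1−p*)/E² = 2.706025·0.1344/0.000576 = 631.406.
⌈631.406⌉ = 632.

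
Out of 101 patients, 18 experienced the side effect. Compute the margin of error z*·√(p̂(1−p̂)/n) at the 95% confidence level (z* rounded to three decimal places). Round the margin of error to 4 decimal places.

ME = 0.0746

The sample proportion is 18/101 = 0.17822.
SE = √(p̂(1−p̂)/n) = √(0.146456/101) = 0.038080.
z* = 1.960 at the 95% level.
ME = 1.960·0.038080 = 0.0746.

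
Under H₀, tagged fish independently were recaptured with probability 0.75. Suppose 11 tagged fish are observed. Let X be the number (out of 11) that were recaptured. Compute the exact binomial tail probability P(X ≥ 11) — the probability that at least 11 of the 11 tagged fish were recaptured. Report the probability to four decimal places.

P = 0.0422

X ~ Binomial(n=11, p=0.75).
P(X ≥ 11) = C(11,11)·0.75^11·0.25^0.
= 0.042235 = 0.0422.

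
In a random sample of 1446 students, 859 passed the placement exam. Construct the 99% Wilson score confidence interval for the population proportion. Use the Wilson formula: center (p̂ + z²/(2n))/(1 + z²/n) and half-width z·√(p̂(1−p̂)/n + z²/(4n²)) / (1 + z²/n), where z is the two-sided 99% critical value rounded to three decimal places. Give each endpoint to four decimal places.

p̂ = 859/1446 = 0.59405; z = 2.576, so z² = 6.635776.
1 + z²/n = 1.004589.
Center = (0.59405 + 0.002295)/1.004589 = 0.59362.
Radicand: p̂(1−p̂)/n + z²/(4n²) = 0.000166773 + 0.000000793 = 0.000167566.
Half-width = 2.576·√0.000167566/1.004589 = 0.03319.
So the interval runs from 0.5604 to 0.6268.

(0.5604, 0.6268)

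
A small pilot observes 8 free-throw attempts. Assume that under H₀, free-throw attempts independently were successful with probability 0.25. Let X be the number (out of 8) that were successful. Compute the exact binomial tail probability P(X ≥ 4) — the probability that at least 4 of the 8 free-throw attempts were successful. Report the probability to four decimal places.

P = 0.1138

X ~ Binomial(n=8, p=0.25).
P(X ≥ 4) = Σ_{j=4}^{8} C(8,j)·0.25^j·0.75^{8−j}.
= 0.086517 + 0.023071 + 0.003845 + 0.000366 + 0.000015 = 0.1138.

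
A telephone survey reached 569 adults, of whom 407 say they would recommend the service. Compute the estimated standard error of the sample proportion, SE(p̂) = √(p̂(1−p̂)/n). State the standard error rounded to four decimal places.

Sample proportion p̂ = 407/569 = 0.71529.
p̂(1−p̂) = 0.203650.
SE = √(0.203650/569) = 0.0189.

SE = 0.0189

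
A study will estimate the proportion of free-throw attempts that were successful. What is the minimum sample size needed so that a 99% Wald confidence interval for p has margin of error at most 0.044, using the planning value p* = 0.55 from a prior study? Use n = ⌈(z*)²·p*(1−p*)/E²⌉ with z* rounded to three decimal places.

For 99% confidence, z* = 2.576.
p*(1−p*) = 0.2475.
Required n before rounding: 6.635776 × 0.2475 / 0.044² = 848.324.
⌈848.324⌉ = 849.

n = 849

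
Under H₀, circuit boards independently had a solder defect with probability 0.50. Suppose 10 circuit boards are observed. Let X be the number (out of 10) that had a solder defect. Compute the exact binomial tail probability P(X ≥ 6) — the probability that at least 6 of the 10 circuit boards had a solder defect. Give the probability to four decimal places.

X is binomial with n = 10 and p = 0.50.
P(X ≥ 6) = Σ_{j=6}^{10} C(10,j)·0.50^j·0.50^{10−j}.
= 0.205078 + 0.117188 + 0.043945 + 0.009766 + 0.000977 = 0.3770.

P = 0.3770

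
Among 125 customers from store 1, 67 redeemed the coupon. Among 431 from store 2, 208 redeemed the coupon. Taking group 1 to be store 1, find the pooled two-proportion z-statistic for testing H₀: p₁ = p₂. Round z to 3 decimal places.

z = 1.051

p̂₁ = 67/125 = 0.53600, p̂₂ = 208/431 = 0.48260.
Pooling: p̂ = 275/556 = 0.49460.
Pooled SE = √[0.2499709·0.01032019] ≈ 0.050791.
z = (p̂₁ − p̂₂)/SE = (0.53600 − 0.48260)/0.050791 = 0.05340/0.050791 = 1.051.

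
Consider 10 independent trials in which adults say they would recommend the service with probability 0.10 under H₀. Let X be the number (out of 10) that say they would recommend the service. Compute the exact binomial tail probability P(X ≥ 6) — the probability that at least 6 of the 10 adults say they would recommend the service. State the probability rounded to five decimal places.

P = 0.00015

X ~ Binomial(n=10, p=0.10).
P(X ≥ 6) = Σ_{j=6}^{10} C(10,j)·0.10^j·0.90^{10−j}.
= 0.000138 + 0.000009 + 0.000000 + 0.000000 + 0.000000 = 0.00015.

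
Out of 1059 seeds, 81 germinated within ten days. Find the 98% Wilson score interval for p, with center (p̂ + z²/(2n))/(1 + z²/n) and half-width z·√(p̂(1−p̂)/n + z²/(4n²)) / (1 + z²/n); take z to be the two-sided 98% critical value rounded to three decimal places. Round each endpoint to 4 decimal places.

p̂ = 81/1059 = 0.07649; z = 2.326, so z² = 5.410276.
Denominator 1 + z²/n = 1 + 5.410276/1059 = 1.005109.
Adjusted center: (0.07649 + z²/(2n))/1.005109 = 0.07864.
Radicand: p̂(1−p̂)/n + z²/(4n²) = 0.000066702 + 0.000001206 = 0.000067908.
Half-width = 2.326·√0.000067908/1.005109 = 0.01907.
So the interval runs from 0.0596 to 0.0977.

(0.0596, 0.0977)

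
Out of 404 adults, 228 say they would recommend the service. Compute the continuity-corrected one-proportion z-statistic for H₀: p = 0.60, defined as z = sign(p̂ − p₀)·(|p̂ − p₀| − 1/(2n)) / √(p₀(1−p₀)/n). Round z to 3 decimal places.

z = -1.412

p̂ = 228/404 = 0.56436. p̂ − p₀ = -0.035644.
1/(2n) = 0.001238.
Corrected numerator: |-0.035644| − 0.001238 = 0.034406.
Under H₀, SE = √(p₀(1−p₀)/n) = √(0.60·0.40/404) = √0.000594059 = 0.024373.
z = −0.034406/0.024373 = -1.412.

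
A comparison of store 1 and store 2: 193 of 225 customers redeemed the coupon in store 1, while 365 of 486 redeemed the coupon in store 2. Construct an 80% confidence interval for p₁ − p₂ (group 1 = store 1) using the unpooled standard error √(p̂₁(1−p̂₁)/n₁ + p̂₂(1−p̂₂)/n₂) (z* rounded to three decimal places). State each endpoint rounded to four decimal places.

(0.0677, 0.1458)

p̂₁ = 193/225 = 0.85778, p̂₂ = 365/486 = 0.75103; p̂₁ − p̂₂ = 0.10675.
Unpooled SE = √(p̂₁(1−p̂₁)/n₁ + p̂₂(1−p̂₂)/n₂) = √(0.000542200 + 0.000384742) = 0.030446.
For 80% confidence, z* = 1.282. Margin = 1.282·0.030446 = 0.03903.
CI: 0.10675 ± 0.03903 = (0.0677, 0.1458).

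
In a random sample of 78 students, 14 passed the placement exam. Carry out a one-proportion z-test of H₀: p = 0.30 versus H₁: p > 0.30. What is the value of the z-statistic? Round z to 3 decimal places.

z = -2.323

Sample proportion p̂ = 14/78 = 0.17949.
Under H₀, SE = √(p₀(1−p₀)/n) = √(0.30·0.70/78) = √0.002692308 = 0.051887.
Test statistic: z = -0.12051/0.051887 = -2.323.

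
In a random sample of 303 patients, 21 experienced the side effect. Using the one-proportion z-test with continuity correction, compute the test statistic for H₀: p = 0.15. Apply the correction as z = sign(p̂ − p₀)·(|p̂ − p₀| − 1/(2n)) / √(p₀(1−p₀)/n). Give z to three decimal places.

z = -3.853

Sample proportion p̂ = 21/303 = 0.06931. p̂ − p₀ = -0.080693.
1/(2n) = 0.001650.
Corrected numerator: |-0.080693| − 0.001650 = 0.079043.
Under H₀, SE = √(p₀(1−p₀)/n) = √(0.15·0.85/303) = √0.000420792 = 0.020513.
z = (−)0.079043/0.020513 = -3.853.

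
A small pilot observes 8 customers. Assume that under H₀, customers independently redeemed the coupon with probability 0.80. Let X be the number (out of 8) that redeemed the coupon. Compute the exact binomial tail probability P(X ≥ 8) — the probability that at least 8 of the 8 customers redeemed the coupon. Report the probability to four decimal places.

X ~ Binomial(n=8, p=0.80).
P(X ≥ 8) = C(8,8)·0.80^8·0.20^0.
= 0.167772 = 0.1678.

P = 0.1678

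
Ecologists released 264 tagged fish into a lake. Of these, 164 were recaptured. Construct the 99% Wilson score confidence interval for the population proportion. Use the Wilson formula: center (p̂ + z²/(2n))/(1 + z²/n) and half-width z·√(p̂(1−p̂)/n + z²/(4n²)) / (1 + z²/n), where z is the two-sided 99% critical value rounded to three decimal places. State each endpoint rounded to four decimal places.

Here p̂ = 164/264 = 0.62121 and z = 2.576 (z² = 6.635776).
1 + z²/n = 1.025136.
Adjusted center: (0.62121 + z²/(2n))/1.025136 = 0.61824.
Radicand: p̂(1−p̂)/n + z²/(4n²) = 0.000891317 + 0.000023803 = 0.000915120.
Half-width = 2.576·√0.000915120/1.025136 = 0.07602.
So the interval runs from 0.5422 to 0.6943.

(0.5422, 0.6943)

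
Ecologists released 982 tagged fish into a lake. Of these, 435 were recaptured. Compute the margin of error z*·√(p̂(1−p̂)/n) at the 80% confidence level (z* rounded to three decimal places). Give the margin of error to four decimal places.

p̂ = 435/982 = 0.44297.
Standard error of p̂: √(0.246748/982) = √0.000251271 = 0.015852.
The 80% critical value is z* = 1.282.
Margin of error = z*·SE = 1.282 × 0.015852 = 0.0203.

ME = 0.0203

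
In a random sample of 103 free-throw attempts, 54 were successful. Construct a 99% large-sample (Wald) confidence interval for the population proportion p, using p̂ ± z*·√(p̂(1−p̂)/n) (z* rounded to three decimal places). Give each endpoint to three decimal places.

p̂ = 54/103 = 0.52427.
SE(p̂) = √(0.52427·0.47573/103) = 0.049208.
For 99% confidence, z* = 2.576.
Margin = 2.576·0.049208 = 0.12676.
So the interval runs from 0.398 to 0.651.

(0.398, 0.651)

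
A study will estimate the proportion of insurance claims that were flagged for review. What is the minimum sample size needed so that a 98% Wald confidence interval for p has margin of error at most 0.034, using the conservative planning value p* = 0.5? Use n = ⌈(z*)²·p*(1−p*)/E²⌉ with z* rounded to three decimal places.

n = 1171

For 98% confidence, z* = 2.326.
p*(1−p*) = 0.50·0.50 = 0.2500.
(z*)²·p*(1−p*)/E² = 5.410276·0.2500/0.001156 = 1170.042.
Rounding up, n = 1171.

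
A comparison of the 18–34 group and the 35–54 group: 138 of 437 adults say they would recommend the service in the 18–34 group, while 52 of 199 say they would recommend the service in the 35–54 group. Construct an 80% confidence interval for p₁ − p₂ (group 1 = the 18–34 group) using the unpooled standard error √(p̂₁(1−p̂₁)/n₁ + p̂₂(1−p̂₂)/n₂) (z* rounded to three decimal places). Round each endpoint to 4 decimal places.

p̂₁ = 0.31579, p̂₂ = 0.26131, so the observed difference is 0.05448.
SE = √(0.000494431 + 0.000969977) = √0.001464408 = 0.038268.
For 80% confidence, z* = 1.282. Margin = 1.282·0.038268 = 0.04906.
CI: 0.05448 ± 0.04906 = (0.0054, 0.1035).

(0.0054, 0.1035)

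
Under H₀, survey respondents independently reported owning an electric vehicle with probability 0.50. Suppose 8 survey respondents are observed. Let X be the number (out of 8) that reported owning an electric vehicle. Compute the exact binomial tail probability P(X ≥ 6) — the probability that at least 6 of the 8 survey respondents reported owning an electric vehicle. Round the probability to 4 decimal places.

P = 0.1445

X is binomial with n = 8 and p = 0.50.
P(X ≥ 6) = C(8,6)·0.50^6·0.50^2 + C(8,7)·0.50^7·0.50^1 + C(8,8)·0.50^8·0.50^0.
= 0.109375 + 0.031250 + 0.003906 = 0.1445.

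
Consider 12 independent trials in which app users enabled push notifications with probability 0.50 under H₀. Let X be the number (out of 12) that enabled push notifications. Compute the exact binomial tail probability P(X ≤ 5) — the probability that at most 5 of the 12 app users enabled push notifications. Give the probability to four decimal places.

X is binomial with n = 12 and p = 0.50.
P(X ≤ 5) = Σ_{j=0}^{5} C(12,j)·0.50^j·0.50^{12−j}.
= 0.000244 + 0.002930 + 0.016113 + 0.053711 + 0.120850 + 0.193359 = 0.3872.

P = 0.3872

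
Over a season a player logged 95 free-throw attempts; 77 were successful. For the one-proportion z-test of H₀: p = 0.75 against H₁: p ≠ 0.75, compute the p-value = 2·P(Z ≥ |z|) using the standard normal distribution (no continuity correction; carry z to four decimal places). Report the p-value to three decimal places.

Sample proportion p̂ = 77/95 = 0.81053.
Under H₀, SE = √(p₀(1−p₀)/n) = √(0.75·0.25/95) = √0.001973684 = 0.044426.
z = (p̂ − p₀)/SE = (77/95 − 0.75)/0.044426 ≈ 1.3624.
p-value = 2·P(Z ≥ |z|) with z = 1.3624 → 0.173.

p-value = 0.173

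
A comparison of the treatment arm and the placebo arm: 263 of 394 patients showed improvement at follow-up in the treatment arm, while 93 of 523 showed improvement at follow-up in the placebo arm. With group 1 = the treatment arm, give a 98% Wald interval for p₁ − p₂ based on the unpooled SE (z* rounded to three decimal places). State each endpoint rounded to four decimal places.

p̂₁ = 263/394 = 0.66751, p̂₂ = 93/523 = 0.17782; p̂₁ − p̂₂ = 0.48969.
SE = √(0.000563298 + 0.000279542) = √0.000842840 = 0.029032.
The 98% critical value is z* = 2.326. Margin = 2.326·0.029032 = 0.06753.
So the interval runs from 0.4222 to 0.5572.

(0.4222, 0.5572)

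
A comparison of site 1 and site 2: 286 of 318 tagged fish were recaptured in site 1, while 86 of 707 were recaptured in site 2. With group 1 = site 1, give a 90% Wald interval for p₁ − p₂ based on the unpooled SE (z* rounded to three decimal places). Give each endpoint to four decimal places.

p̂₁ = 286/318 = 0.89937, p̂₂ = 86/707 = 0.12164; p̂₁ − p̂₂ = 0.77773.
Unpooled SE = √(p̂₁(1−p̂₁)/n₁ + p̂₂(1−p̂₂)/n₂) = √(0.000284600 + 0.000151123) = 0.020874.
The 90% critical value is z* = 1.645. Margin = 1.645·0.020874 = 0.03434.
Interval: 0.77773 ± 0.03434 → (0.7434, 0.8121).

(0.7434, 0.8121)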